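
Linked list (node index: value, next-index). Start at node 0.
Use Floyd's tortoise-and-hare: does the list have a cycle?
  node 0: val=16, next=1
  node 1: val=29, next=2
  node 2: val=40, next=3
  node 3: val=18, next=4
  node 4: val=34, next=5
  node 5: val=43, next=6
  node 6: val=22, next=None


Floyd's tortoise (slow, +1) and hare (fast, +2):
  init: slow=0, fast=0
  step 1: slow=1, fast=2
  step 2: slow=2, fast=4
  step 3: slow=3, fast=6
  step 4: fast -> None, no cycle

Cycle: no


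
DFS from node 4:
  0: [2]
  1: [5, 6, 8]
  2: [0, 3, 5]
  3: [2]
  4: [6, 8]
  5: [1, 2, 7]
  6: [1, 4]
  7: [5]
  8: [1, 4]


Visit 4, push [8, 6]
Visit 6, push [1]
Visit 1, push [8, 5]
Visit 5, push [7, 2]
Visit 2, push [3, 0]
Visit 0, push []
Visit 3, push []
Visit 7, push []
Visit 8, push []

DFS order: [4, 6, 1, 5, 2, 0, 3, 7, 8]


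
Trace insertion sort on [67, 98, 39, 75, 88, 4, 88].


Initial: [67, 98, 39, 75, 88, 4, 88]
Insert 98: [67, 98, 39, 75, 88, 4, 88]
Insert 39: [39, 67, 98, 75, 88, 4, 88]
Insert 75: [39, 67, 75, 98, 88, 4, 88]
Insert 88: [39, 67, 75, 88, 98, 4, 88]
Insert 4: [4, 39, 67, 75, 88, 98, 88]
Insert 88: [4, 39, 67, 75, 88, 88, 98]

Sorted: [4, 39, 67, 75, 88, 88, 98]


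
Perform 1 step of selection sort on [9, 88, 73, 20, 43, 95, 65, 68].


Initial: [9, 88, 73, 20, 43, 95, 65, 68]
Step 1: min=9 at 0
  Swap: [9, 88, 73, 20, 43, 95, 65, 68]

After 1 step: [9, 88, 73, 20, 43, 95, 65, 68]


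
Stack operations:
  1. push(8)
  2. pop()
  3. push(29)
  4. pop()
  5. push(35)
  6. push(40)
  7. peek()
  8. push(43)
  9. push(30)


push(8) -> [8]
pop()->8, []
push(29) -> [29]
pop()->29, []
push(35) -> [35]
push(40) -> [35, 40]
peek()->40
push(43) -> [35, 40, 43]
push(30) -> [35, 40, 43, 30]

Final stack: [35, 40, 43, 30]


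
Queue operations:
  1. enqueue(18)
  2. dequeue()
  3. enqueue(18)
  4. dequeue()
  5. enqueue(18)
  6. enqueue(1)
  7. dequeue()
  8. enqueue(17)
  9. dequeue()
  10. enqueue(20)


enqueue(18) -> [18]
dequeue()->18, []
enqueue(18) -> [18]
dequeue()->18, []
enqueue(18) -> [18]
enqueue(1) -> [18, 1]
dequeue()->18, [1]
enqueue(17) -> [1, 17]
dequeue()->1, [17]
enqueue(20) -> [17, 20]

Final queue: [17, 20]


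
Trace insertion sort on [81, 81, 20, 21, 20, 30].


Initial: [81, 81, 20, 21, 20, 30]
Insert 81: [81, 81, 20, 21, 20, 30]
Insert 20: [20, 81, 81, 21, 20, 30]
Insert 21: [20, 21, 81, 81, 20, 30]
Insert 20: [20, 20, 21, 81, 81, 30]
Insert 30: [20, 20, 21, 30, 81, 81]

Sorted: [20, 20, 21, 30, 81, 81]


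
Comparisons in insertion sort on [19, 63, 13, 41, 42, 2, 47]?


Algorithm: insertion sort
Input: [19, 63, 13, 41, 42, 2, 47]
Sorted: [2, 13, 19, 41, 42, 47, 63]

14


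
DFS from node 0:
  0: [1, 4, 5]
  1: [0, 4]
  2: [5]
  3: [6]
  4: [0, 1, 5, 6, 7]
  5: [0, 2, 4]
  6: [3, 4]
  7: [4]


Visit 0, push [5, 4, 1]
Visit 1, push [4]
Visit 4, push [7, 6, 5]
Visit 5, push [2]
Visit 2, push []
Visit 6, push [3]
Visit 3, push []
Visit 7, push []

DFS order: [0, 1, 4, 5, 2, 6, 3, 7]


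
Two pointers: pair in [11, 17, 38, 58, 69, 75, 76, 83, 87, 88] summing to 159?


lo=0(11)+hi=9(88)=99
lo=1(17)+hi=9(88)=105
lo=2(38)+hi=9(88)=126
lo=3(58)+hi=9(88)=146
lo=4(69)+hi=9(88)=157
lo=5(75)+hi=9(88)=163
lo=5(75)+hi=8(87)=162
lo=5(75)+hi=7(83)=158
lo=6(76)+hi=7(83)=159

Yes: 76+83=159


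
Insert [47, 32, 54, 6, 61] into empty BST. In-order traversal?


Insert 47: root
Insert 32: L from 47
Insert 54: R from 47
Insert 6: L from 47 -> L from 32
Insert 61: R from 47 -> R from 54

In-order: [6, 32, 47, 54, 61]


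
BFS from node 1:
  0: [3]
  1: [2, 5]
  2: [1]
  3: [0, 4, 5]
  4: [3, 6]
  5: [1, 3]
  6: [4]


Visit 1, enqueue [2, 5]
Visit 2, enqueue []
Visit 5, enqueue [3]
Visit 3, enqueue [0, 4]
Visit 0, enqueue []
Visit 4, enqueue [6]
Visit 6, enqueue []

BFS order: [1, 2, 5, 3, 0, 4, 6]


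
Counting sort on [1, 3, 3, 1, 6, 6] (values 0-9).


Input: [1, 3, 3, 1, 6, 6]
Counts: [0, 2, 0, 2, 0, 0, 2, 0, 0, 0]

Sorted: [1, 1, 3, 3, 6, 6]


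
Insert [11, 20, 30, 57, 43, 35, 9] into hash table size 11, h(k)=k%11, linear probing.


Insert 11: h=0 -> slot 0
Insert 20: h=9 -> slot 9
Insert 30: h=8 -> slot 8
Insert 57: h=2 -> slot 2
Insert 43: h=10 -> slot 10
Insert 35: h=2, 1 probes -> slot 3
Insert 9: h=9, 3 probes -> slot 1

Table: [11, 9, 57, 35, None, None, None, None, 30, 20, 43]


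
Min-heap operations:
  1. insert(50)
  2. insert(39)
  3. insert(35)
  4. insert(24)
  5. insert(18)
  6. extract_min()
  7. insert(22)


insert(50) -> [50]
insert(39) -> [39, 50]
insert(35) -> [35, 50, 39]
insert(24) -> [24, 35, 39, 50]
insert(18) -> [18, 24, 39, 50, 35]
extract_min()->18, [24, 35, 39, 50]
insert(22) -> [22, 24, 39, 50, 35]

Final heap: [22, 24, 39, 50, 35]


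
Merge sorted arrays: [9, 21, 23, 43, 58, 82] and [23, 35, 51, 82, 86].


Take 9 from A
Take 21 from A
Take 23 from A
Take 23 from B
Take 35 from B
Take 43 from A
Take 51 from B
Take 58 from A
Take 82 from A

Merged: [9, 21, 23, 23, 35, 43, 51, 58, 82, 82, 86]


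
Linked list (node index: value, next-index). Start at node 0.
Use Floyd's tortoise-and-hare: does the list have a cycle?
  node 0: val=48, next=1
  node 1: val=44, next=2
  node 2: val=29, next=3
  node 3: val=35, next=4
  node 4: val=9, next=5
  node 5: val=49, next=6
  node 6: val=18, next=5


Floyd's tortoise (slow, +1) and hare (fast, +2):
  init: slow=0, fast=0
  step 1: slow=1, fast=2
  step 2: slow=2, fast=4
  step 3: slow=3, fast=6
  step 4: slow=4, fast=6
  step 5: slow=5, fast=6
  step 6: slow=6, fast=6
  slow == fast at node 6: cycle detected

Cycle: yes


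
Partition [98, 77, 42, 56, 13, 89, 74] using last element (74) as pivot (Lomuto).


Pivot: 74
  42 <= 74: swap -> [42, 77, 98, 56, 13, 89, 74]
  56 <= 74: swap -> [42, 56, 98, 77, 13, 89, 74]
  13 <= 74: swap -> [42, 56, 13, 77, 98, 89, 74]
Place pivot at 3: [42, 56, 13, 74, 98, 89, 77]

Partitioned: [42, 56, 13, 74, 98, 89, 77]


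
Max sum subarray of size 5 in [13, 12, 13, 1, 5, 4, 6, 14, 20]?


[0:5]: 44
[1:6]: 35
[2:7]: 29
[3:8]: 30
[4:9]: 49

Max: 49 at [4:9]


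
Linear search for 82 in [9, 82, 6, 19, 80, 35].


i=0: 9!=82
i=1: 82==82 found!

Found at 1, 2 comps


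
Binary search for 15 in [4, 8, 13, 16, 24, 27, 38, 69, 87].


Step 1: lo=0, hi=8, mid=4, val=24
Step 2: lo=0, hi=3, mid=1, val=8
Step 3: lo=2, hi=3, mid=2, val=13
Step 4: lo=3, hi=3, mid=3, val=16

Not found


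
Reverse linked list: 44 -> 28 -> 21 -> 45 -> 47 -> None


Step 1: curr=44, set curr.next=prev(None) | reversed so far: 44
Step 2: curr=28, set curr.next=prev(44) | reversed so far: 28 -> 44
Step 3: curr=21, set curr.next=prev(28) | reversed so far: 21 -> 28 -> 44
Step 4: curr=45, set curr.next=prev(21) | reversed so far: 45 -> 21 -> 28 -> 44
Step 5: curr=47, set curr.next=prev(45) | reversed so far: 47 -> 45 -> 21 -> 28 -> 44

47 -> 45 -> 21 -> 28 -> 44 -> None


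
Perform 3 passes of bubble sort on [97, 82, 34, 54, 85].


Initial: [97, 82, 34, 54, 85]
Pass 1: [82, 34, 54, 85, 97] (4 swaps)
Pass 2: [34, 54, 82, 85, 97] (2 swaps)
Pass 3: [34, 54, 82, 85, 97] (0 swaps)

After 3 passes: [34, 54, 82, 85, 97]


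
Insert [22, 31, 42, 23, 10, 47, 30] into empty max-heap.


Insert 22: [22]
Insert 31: [31, 22]
Insert 42: [42, 22, 31]
Insert 23: [42, 23, 31, 22]
Insert 10: [42, 23, 31, 22, 10]
Insert 47: [47, 23, 42, 22, 10, 31]
Insert 30: [47, 23, 42, 22, 10, 31, 30]

Final heap: [47, 23, 42, 22, 10, 31, 30]


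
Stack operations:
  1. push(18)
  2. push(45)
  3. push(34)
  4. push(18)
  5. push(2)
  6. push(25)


push(18) -> [18]
push(45) -> [18, 45]
push(34) -> [18, 45, 34]
push(18) -> [18, 45, 34, 18]
push(2) -> [18, 45, 34, 18, 2]
push(25) -> [18, 45, 34, 18, 2, 25]

Final stack: [18, 45, 34, 18, 2, 25]


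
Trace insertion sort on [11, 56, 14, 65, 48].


Initial: [11, 56, 14, 65, 48]
Insert 56: [11, 56, 14, 65, 48]
Insert 14: [11, 14, 56, 65, 48]
Insert 65: [11, 14, 56, 65, 48]
Insert 48: [11, 14, 48, 56, 65]

Sorted: [11, 14, 48, 56, 65]


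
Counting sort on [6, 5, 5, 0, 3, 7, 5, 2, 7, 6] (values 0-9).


Input: [6, 5, 5, 0, 3, 7, 5, 2, 7, 6]
Counts: [1, 0, 1, 1, 0, 3, 2, 2, 0, 0]

Sorted: [0, 2, 3, 5, 5, 5, 6, 6, 7, 7]


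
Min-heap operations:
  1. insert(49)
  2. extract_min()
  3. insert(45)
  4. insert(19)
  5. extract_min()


insert(49) -> [49]
extract_min()->49, []
insert(45) -> [45]
insert(19) -> [19, 45]
extract_min()->19, [45]

Final heap: [45]


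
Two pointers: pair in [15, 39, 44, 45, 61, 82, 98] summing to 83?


lo=0(15)+hi=6(98)=113
lo=0(15)+hi=5(82)=97
lo=0(15)+hi=4(61)=76
lo=1(39)+hi=4(61)=100
lo=1(39)+hi=3(45)=84
lo=1(39)+hi=2(44)=83

Yes: 39+44=83


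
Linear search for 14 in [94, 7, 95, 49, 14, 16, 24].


i=0: 94!=14
i=1: 7!=14
i=2: 95!=14
i=3: 49!=14
i=4: 14==14 found!

Found at 4, 5 comps


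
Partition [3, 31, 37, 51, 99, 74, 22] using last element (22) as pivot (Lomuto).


Pivot: 22
  3 <= 22: advance i (no swap)
Place pivot at 1: [3, 22, 37, 51, 99, 74, 31]

Partitioned: [3, 22, 37, 51, 99, 74, 31]


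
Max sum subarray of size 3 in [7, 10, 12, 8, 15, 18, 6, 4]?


[0:3]: 29
[1:4]: 30
[2:5]: 35
[3:6]: 41
[4:7]: 39
[5:8]: 28

Max: 41 at [3:6]


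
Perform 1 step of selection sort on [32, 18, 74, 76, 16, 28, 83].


Initial: [32, 18, 74, 76, 16, 28, 83]
Step 1: min=16 at 4
  Swap: [16, 18, 74, 76, 32, 28, 83]

After 1 step: [16, 18, 74, 76, 32, 28, 83]


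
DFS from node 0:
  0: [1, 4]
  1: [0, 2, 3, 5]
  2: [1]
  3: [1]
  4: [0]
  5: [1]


Visit 0, push [4, 1]
Visit 1, push [5, 3, 2]
Visit 2, push []
Visit 3, push []
Visit 5, push []
Visit 4, push []

DFS order: [0, 1, 2, 3, 5, 4]


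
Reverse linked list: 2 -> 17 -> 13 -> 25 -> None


Step 1: curr=2, set curr.next=prev(None) | reversed so far: 2
Step 2: curr=17, set curr.next=prev(2) | reversed so far: 17 -> 2
Step 3: curr=13, set curr.next=prev(17) | reversed so far: 13 -> 17 -> 2
Step 4: curr=25, set curr.next=prev(13) | reversed so far: 25 -> 13 -> 17 -> 2

25 -> 13 -> 17 -> 2 -> None


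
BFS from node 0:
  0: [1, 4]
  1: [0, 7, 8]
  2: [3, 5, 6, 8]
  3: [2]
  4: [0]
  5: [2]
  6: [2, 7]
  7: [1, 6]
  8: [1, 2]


Visit 0, enqueue [1, 4]
Visit 1, enqueue [7, 8]
Visit 4, enqueue []
Visit 7, enqueue [6]
Visit 8, enqueue [2]
Visit 6, enqueue []
Visit 2, enqueue [3, 5]
Visit 3, enqueue []
Visit 5, enqueue []

BFS order: [0, 1, 4, 7, 8, 6, 2, 3, 5]


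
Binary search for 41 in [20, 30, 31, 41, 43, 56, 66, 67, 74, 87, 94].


Step 1: lo=0, hi=10, mid=5, val=56
Step 2: lo=0, hi=4, mid=2, val=31
Step 3: lo=3, hi=4, mid=3, val=41

Found at index 3


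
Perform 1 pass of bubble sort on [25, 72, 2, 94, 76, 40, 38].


Initial: [25, 72, 2, 94, 76, 40, 38]
Pass 1: [25, 2, 72, 76, 40, 38, 94] (4 swaps)

After 1 pass: [25, 2, 72, 76, 40, 38, 94]


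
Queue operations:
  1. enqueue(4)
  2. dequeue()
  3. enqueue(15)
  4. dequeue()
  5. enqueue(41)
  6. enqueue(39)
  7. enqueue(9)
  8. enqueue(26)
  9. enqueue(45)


enqueue(4) -> [4]
dequeue()->4, []
enqueue(15) -> [15]
dequeue()->15, []
enqueue(41) -> [41]
enqueue(39) -> [41, 39]
enqueue(9) -> [41, 39, 9]
enqueue(26) -> [41, 39, 9, 26]
enqueue(45) -> [41, 39, 9, 26, 45]

Final queue: [41, 39, 9, 26, 45]


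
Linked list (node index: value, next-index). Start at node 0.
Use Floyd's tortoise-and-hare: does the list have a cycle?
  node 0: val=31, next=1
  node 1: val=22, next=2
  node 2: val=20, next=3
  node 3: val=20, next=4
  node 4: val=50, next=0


Floyd's tortoise (slow, +1) and hare (fast, +2):
  init: slow=0, fast=0
  step 1: slow=1, fast=2
  step 2: slow=2, fast=4
  step 3: slow=3, fast=1
  step 4: slow=4, fast=3
  step 5: slow=0, fast=0
  slow == fast at node 0: cycle detected

Cycle: yes


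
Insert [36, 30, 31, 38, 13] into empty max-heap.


Insert 36: [36]
Insert 30: [36, 30]
Insert 31: [36, 30, 31]
Insert 38: [38, 36, 31, 30]
Insert 13: [38, 36, 31, 30, 13]

Final heap: [38, 36, 31, 30, 13]


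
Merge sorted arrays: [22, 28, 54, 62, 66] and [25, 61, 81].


Take 22 from A
Take 25 from B
Take 28 from A
Take 54 from A
Take 61 from B
Take 62 from A
Take 66 from A

Merged: [22, 25, 28, 54, 61, 62, 66, 81]


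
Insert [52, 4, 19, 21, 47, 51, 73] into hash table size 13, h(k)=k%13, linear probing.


Insert 52: h=0 -> slot 0
Insert 4: h=4 -> slot 4
Insert 19: h=6 -> slot 6
Insert 21: h=8 -> slot 8
Insert 47: h=8, 1 probes -> slot 9
Insert 51: h=12 -> slot 12
Insert 73: h=8, 2 probes -> slot 10

Table: [52, None, None, None, 4, None, 19, None, 21, 47, 73, None, 51]


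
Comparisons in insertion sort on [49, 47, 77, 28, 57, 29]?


Algorithm: insertion sort
Input: [49, 47, 77, 28, 57, 29]
Sorted: [28, 29, 47, 49, 57, 77]

12


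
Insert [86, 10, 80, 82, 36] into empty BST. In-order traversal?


Insert 86: root
Insert 10: L from 86
Insert 80: L from 86 -> R from 10
Insert 82: L from 86 -> R from 10 -> R from 80
Insert 36: L from 86 -> R from 10 -> L from 80

In-order: [10, 36, 80, 82, 86]


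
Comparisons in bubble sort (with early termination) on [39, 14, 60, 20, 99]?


Algorithm: bubble sort (with early termination)
Input: [39, 14, 60, 20, 99]
Sorted: [14, 20, 39, 60, 99]

9


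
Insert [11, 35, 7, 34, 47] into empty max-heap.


Insert 11: [11]
Insert 35: [35, 11]
Insert 7: [35, 11, 7]
Insert 34: [35, 34, 7, 11]
Insert 47: [47, 35, 7, 11, 34]

Final heap: [47, 35, 7, 11, 34]


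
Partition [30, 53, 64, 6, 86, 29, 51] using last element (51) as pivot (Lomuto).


Pivot: 51
  30 <= 51: advance i (no swap)
  6 <= 51: swap -> [30, 6, 64, 53, 86, 29, 51]
  29 <= 51: swap -> [30, 6, 29, 53, 86, 64, 51]
Place pivot at 3: [30, 6, 29, 51, 86, 64, 53]

Partitioned: [30, 6, 29, 51, 86, 64, 53]


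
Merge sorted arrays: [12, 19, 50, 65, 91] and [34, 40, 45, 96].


Take 12 from A
Take 19 from A
Take 34 from B
Take 40 from B
Take 45 from B
Take 50 from A
Take 65 from A
Take 91 from A

Merged: [12, 19, 34, 40, 45, 50, 65, 91, 96]


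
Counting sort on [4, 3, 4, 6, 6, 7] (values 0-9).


Input: [4, 3, 4, 6, 6, 7]
Counts: [0, 0, 0, 1, 2, 0, 2, 1, 0, 0]

Sorted: [3, 4, 4, 6, 6, 7]


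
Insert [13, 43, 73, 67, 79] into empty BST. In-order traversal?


Insert 13: root
Insert 43: R from 13
Insert 73: R from 13 -> R from 43
Insert 67: R from 13 -> R from 43 -> L from 73
Insert 79: R from 13 -> R from 43 -> R from 73

In-order: [13, 43, 67, 73, 79]


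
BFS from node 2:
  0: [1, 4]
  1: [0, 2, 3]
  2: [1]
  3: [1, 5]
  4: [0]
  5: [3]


Visit 2, enqueue [1]
Visit 1, enqueue [0, 3]
Visit 0, enqueue [4]
Visit 3, enqueue [5]
Visit 4, enqueue []
Visit 5, enqueue []

BFS order: [2, 1, 0, 3, 4, 5]


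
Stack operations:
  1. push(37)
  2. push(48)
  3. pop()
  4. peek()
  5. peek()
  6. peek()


push(37) -> [37]
push(48) -> [37, 48]
pop()->48, [37]
peek()->37
peek()->37
peek()->37

Final stack: [37]


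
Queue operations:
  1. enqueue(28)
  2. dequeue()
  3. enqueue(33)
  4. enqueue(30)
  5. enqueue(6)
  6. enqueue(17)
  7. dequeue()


enqueue(28) -> [28]
dequeue()->28, []
enqueue(33) -> [33]
enqueue(30) -> [33, 30]
enqueue(6) -> [33, 30, 6]
enqueue(17) -> [33, 30, 6, 17]
dequeue()->33, [30, 6, 17]

Final queue: [30, 6, 17]


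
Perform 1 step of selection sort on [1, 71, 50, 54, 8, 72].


Initial: [1, 71, 50, 54, 8, 72]
Step 1: min=1 at 0
  Swap: [1, 71, 50, 54, 8, 72]

After 1 step: [1, 71, 50, 54, 8, 72]


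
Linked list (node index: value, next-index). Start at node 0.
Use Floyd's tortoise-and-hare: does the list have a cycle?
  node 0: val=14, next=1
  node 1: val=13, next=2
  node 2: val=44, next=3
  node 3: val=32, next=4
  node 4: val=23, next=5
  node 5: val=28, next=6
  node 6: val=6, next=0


Floyd's tortoise (slow, +1) and hare (fast, +2):
  init: slow=0, fast=0
  step 1: slow=1, fast=2
  step 2: slow=2, fast=4
  step 3: slow=3, fast=6
  step 4: slow=4, fast=1
  step 5: slow=5, fast=3
  step 6: slow=6, fast=5
  step 7: slow=0, fast=0
  slow == fast at node 0: cycle detected

Cycle: yes


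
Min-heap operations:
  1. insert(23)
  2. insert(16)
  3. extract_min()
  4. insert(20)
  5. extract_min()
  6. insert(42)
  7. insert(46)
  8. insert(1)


insert(23) -> [23]
insert(16) -> [16, 23]
extract_min()->16, [23]
insert(20) -> [20, 23]
extract_min()->20, [23]
insert(42) -> [23, 42]
insert(46) -> [23, 42, 46]
insert(1) -> [1, 23, 46, 42]

Final heap: [1, 23, 46, 42]


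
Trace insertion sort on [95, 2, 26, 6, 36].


Initial: [95, 2, 26, 6, 36]
Insert 2: [2, 95, 26, 6, 36]
Insert 26: [2, 26, 95, 6, 36]
Insert 6: [2, 6, 26, 95, 36]
Insert 36: [2, 6, 26, 36, 95]

Sorted: [2, 6, 26, 36, 95]


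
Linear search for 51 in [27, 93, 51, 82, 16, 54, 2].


i=0: 27!=51
i=1: 93!=51
i=2: 51==51 found!

Found at 2, 3 comps


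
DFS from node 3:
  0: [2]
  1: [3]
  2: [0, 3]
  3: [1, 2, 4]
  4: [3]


Visit 3, push [4, 2, 1]
Visit 1, push []
Visit 2, push [0]
Visit 0, push []
Visit 4, push []

DFS order: [3, 1, 2, 0, 4]


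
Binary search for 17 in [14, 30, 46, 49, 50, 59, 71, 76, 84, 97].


Step 1: lo=0, hi=9, mid=4, val=50
Step 2: lo=0, hi=3, mid=1, val=30
Step 3: lo=0, hi=0, mid=0, val=14

Not found


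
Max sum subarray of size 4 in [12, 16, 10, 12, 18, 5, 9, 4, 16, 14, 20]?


[0:4]: 50
[1:5]: 56
[2:6]: 45
[3:7]: 44
[4:8]: 36
[5:9]: 34
[6:10]: 43
[7:11]: 54

Max: 56 at [1:5]


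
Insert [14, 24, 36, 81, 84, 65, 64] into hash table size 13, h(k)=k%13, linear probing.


Insert 14: h=1 -> slot 1
Insert 24: h=11 -> slot 11
Insert 36: h=10 -> slot 10
Insert 81: h=3 -> slot 3
Insert 84: h=6 -> slot 6
Insert 65: h=0 -> slot 0
Insert 64: h=12 -> slot 12

Table: [65, 14, None, 81, None, None, 84, None, None, None, 36, 24, 64]


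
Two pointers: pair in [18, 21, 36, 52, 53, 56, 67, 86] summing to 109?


lo=0(18)+hi=7(86)=104
lo=1(21)+hi=7(86)=107
lo=2(36)+hi=7(86)=122
lo=2(36)+hi=6(67)=103
lo=3(52)+hi=6(67)=119
lo=3(52)+hi=5(56)=108
lo=4(53)+hi=5(56)=109

Yes: 53+56=109


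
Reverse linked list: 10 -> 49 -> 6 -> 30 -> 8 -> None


Step 1: curr=10, set curr.next=prev(None) | reversed so far: 10
Step 2: curr=49, set curr.next=prev(10) | reversed so far: 49 -> 10
Step 3: curr=6, set curr.next=prev(49) | reversed so far: 6 -> 49 -> 10
Step 4: curr=30, set curr.next=prev(6) | reversed so far: 30 -> 6 -> 49 -> 10
Step 5: curr=8, set curr.next=prev(30) | reversed so far: 8 -> 30 -> 6 -> 49 -> 10

8 -> 30 -> 6 -> 49 -> 10 -> None


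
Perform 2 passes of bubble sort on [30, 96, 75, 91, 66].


Initial: [30, 96, 75, 91, 66]
Pass 1: [30, 75, 91, 66, 96] (3 swaps)
Pass 2: [30, 75, 66, 91, 96] (1 swaps)

After 2 passes: [30, 75, 66, 91, 96]


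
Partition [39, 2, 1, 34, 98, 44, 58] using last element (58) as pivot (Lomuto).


Pivot: 58
  39 <= 58: advance i (no swap)
  2 <= 58: advance i (no swap)
  1 <= 58: advance i (no swap)
  34 <= 58: advance i (no swap)
  44 <= 58: swap -> [39, 2, 1, 34, 44, 98, 58]
Place pivot at 5: [39, 2, 1, 34, 44, 58, 98]

Partitioned: [39, 2, 1, 34, 44, 58, 98]


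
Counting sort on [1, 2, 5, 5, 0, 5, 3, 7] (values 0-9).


Input: [1, 2, 5, 5, 0, 5, 3, 7]
Counts: [1, 1, 1, 1, 0, 3, 0, 1, 0, 0]

Sorted: [0, 1, 2, 3, 5, 5, 5, 7]


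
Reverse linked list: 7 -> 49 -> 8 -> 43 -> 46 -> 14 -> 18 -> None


Step 1: curr=7, set curr.next=prev(None) | reversed so far: 7
Step 2: curr=49, set curr.next=prev(7) | reversed so far: 49 -> 7
Step 3: curr=8, set curr.next=prev(49) | reversed so far: 8 -> 49 -> 7
Step 4: curr=43, set curr.next=prev(8) | reversed so far: 43 -> 8 -> 49 -> 7
Step 5: curr=46, set curr.next=prev(43) | reversed so far: 46 -> 43 -> 8 -> 49 -> 7
Step 6: curr=14, set curr.next=prev(46) | reversed so far: 14 -> 46 -> 43 -> 8 -> 49 -> 7
Step 7: curr=18, set curr.next=prev(14) | reversed so far: 18 -> 14 -> 46 -> 43 -> 8 -> 49 -> 7

18 -> 14 -> 46 -> 43 -> 8 -> 49 -> 7 -> None


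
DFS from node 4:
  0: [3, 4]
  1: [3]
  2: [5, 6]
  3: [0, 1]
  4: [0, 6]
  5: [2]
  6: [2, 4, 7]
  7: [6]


Visit 4, push [6, 0]
Visit 0, push [3]
Visit 3, push [1]
Visit 1, push []
Visit 6, push [7, 2]
Visit 2, push [5]
Visit 5, push []
Visit 7, push []

DFS order: [4, 0, 3, 1, 6, 2, 5, 7]


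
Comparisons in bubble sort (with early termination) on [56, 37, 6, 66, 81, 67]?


Algorithm: bubble sort (with early termination)
Input: [56, 37, 6, 66, 81, 67]
Sorted: [6, 37, 56, 66, 67, 81]

12


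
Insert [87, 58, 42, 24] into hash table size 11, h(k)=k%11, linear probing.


Insert 87: h=10 -> slot 10
Insert 58: h=3 -> slot 3
Insert 42: h=9 -> slot 9
Insert 24: h=2 -> slot 2

Table: [None, None, 24, 58, None, None, None, None, None, 42, 87]


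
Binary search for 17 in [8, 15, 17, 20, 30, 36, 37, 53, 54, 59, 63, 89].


Step 1: lo=0, hi=11, mid=5, val=36
Step 2: lo=0, hi=4, mid=2, val=17

Found at index 2


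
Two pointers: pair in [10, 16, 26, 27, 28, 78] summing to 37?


lo=0(10)+hi=5(78)=88
lo=0(10)+hi=4(28)=38
lo=0(10)+hi=3(27)=37

Yes: 10+27=37


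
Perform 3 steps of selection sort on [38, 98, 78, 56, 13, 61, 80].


Initial: [38, 98, 78, 56, 13, 61, 80]
Step 1: min=13 at 4
  Swap: [13, 98, 78, 56, 38, 61, 80]
Step 2: min=38 at 4
  Swap: [13, 38, 78, 56, 98, 61, 80]
Step 3: min=56 at 3
  Swap: [13, 38, 56, 78, 98, 61, 80]

After 3 steps: [13, 38, 56, 78, 98, 61, 80]


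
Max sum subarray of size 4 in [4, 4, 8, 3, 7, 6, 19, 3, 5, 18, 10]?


[0:4]: 19
[1:5]: 22
[2:6]: 24
[3:7]: 35
[4:8]: 35
[5:9]: 33
[6:10]: 45
[7:11]: 36

Max: 45 at [6:10]


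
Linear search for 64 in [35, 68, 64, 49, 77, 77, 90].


i=0: 35!=64
i=1: 68!=64
i=2: 64==64 found!

Found at 2, 3 comps


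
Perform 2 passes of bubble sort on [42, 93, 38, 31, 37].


Initial: [42, 93, 38, 31, 37]
Pass 1: [42, 38, 31, 37, 93] (3 swaps)
Pass 2: [38, 31, 37, 42, 93] (3 swaps)

After 2 passes: [38, 31, 37, 42, 93]


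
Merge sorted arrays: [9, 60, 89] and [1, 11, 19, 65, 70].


Take 1 from B
Take 9 from A
Take 11 from B
Take 19 from B
Take 60 from A
Take 65 from B
Take 70 from B

Merged: [1, 9, 11, 19, 60, 65, 70, 89]


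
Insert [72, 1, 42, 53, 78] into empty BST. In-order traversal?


Insert 72: root
Insert 1: L from 72
Insert 42: L from 72 -> R from 1
Insert 53: L from 72 -> R from 1 -> R from 42
Insert 78: R from 72

In-order: [1, 42, 53, 72, 78]


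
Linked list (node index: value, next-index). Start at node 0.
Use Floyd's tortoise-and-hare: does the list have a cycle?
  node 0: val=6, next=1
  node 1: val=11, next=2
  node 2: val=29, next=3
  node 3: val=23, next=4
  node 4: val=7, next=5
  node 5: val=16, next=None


Floyd's tortoise (slow, +1) and hare (fast, +2):
  init: slow=0, fast=0
  step 1: slow=1, fast=2
  step 2: slow=2, fast=4
  step 3: fast 4->5->None, no cycle

Cycle: no


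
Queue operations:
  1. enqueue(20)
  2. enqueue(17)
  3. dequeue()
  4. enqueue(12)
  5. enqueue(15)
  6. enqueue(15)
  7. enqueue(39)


enqueue(20) -> [20]
enqueue(17) -> [20, 17]
dequeue()->20, [17]
enqueue(12) -> [17, 12]
enqueue(15) -> [17, 12, 15]
enqueue(15) -> [17, 12, 15, 15]
enqueue(39) -> [17, 12, 15, 15, 39]

Final queue: [17, 12, 15, 15, 39]


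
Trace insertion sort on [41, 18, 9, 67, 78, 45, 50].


Initial: [41, 18, 9, 67, 78, 45, 50]
Insert 18: [18, 41, 9, 67, 78, 45, 50]
Insert 9: [9, 18, 41, 67, 78, 45, 50]
Insert 67: [9, 18, 41, 67, 78, 45, 50]
Insert 78: [9, 18, 41, 67, 78, 45, 50]
Insert 45: [9, 18, 41, 45, 67, 78, 50]
Insert 50: [9, 18, 41, 45, 50, 67, 78]

Sorted: [9, 18, 41, 45, 50, 67, 78]


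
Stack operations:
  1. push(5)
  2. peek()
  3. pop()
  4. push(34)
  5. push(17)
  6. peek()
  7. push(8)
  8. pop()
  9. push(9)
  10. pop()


push(5) -> [5]
peek()->5
pop()->5, []
push(34) -> [34]
push(17) -> [34, 17]
peek()->17
push(8) -> [34, 17, 8]
pop()->8, [34, 17]
push(9) -> [34, 17, 9]
pop()->9, [34, 17]

Final stack: [34, 17]


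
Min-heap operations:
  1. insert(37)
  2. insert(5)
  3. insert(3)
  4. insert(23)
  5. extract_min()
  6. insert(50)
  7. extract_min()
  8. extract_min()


insert(37) -> [37]
insert(5) -> [5, 37]
insert(3) -> [3, 37, 5]
insert(23) -> [3, 23, 5, 37]
extract_min()->3, [5, 23, 37]
insert(50) -> [5, 23, 37, 50]
extract_min()->5, [23, 50, 37]
extract_min()->23, [37, 50]

Final heap: [37, 50]


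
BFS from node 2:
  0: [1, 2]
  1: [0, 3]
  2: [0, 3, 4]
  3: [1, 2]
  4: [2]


Visit 2, enqueue [0, 3, 4]
Visit 0, enqueue [1]
Visit 3, enqueue []
Visit 4, enqueue []
Visit 1, enqueue []

BFS order: [2, 0, 3, 4, 1]


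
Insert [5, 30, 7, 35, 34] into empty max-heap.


Insert 5: [5]
Insert 30: [30, 5]
Insert 7: [30, 5, 7]
Insert 35: [35, 30, 7, 5]
Insert 34: [35, 34, 7, 5, 30]

Final heap: [35, 34, 7, 5, 30]


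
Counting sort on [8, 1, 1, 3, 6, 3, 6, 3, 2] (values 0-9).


Input: [8, 1, 1, 3, 6, 3, 6, 3, 2]
Counts: [0, 2, 1, 3, 0, 0, 2, 0, 1, 0]

Sorted: [1, 1, 2, 3, 3, 3, 6, 6, 8]


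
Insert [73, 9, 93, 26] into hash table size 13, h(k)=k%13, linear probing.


Insert 73: h=8 -> slot 8
Insert 9: h=9 -> slot 9
Insert 93: h=2 -> slot 2
Insert 26: h=0 -> slot 0

Table: [26, None, 93, None, None, None, None, None, 73, 9, None, None, None]


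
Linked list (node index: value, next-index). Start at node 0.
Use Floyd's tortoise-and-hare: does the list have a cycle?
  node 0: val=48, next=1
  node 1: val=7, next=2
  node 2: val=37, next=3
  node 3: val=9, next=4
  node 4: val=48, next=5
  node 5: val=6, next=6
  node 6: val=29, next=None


Floyd's tortoise (slow, +1) and hare (fast, +2):
  init: slow=0, fast=0
  step 1: slow=1, fast=2
  step 2: slow=2, fast=4
  step 3: slow=3, fast=6
  step 4: fast -> None, no cycle

Cycle: no


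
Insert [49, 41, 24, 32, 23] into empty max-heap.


Insert 49: [49]
Insert 41: [49, 41]
Insert 24: [49, 41, 24]
Insert 32: [49, 41, 24, 32]
Insert 23: [49, 41, 24, 32, 23]

Final heap: [49, 41, 24, 32, 23]


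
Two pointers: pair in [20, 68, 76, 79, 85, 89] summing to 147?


lo=0(20)+hi=5(89)=109
lo=1(68)+hi=5(89)=157
lo=1(68)+hi=4(85)=153
lo=1(68)+hi=3(79)=147

Yes: 68+79=147


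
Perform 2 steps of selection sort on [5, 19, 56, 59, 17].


Initial: [5, 19, 56, 59, 17]
Step 1: min=5 at 0
  Swap: [5, 19, 56, 59, 17]
Step 2: min=17 at 4
  Swap: [5, 17, 56, 59, 19]

After 2 steps: [5, 17, 56, 59, 19]


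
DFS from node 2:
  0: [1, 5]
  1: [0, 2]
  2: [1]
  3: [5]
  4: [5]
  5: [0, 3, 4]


Visit 2, push [1]
Visit 1, push [0]
Visit 0, push [5]
Visit 5, push [4, 3]
Visit 3, push []
Visit 4, push []

DFS order: [2, 1, 0, 5, 3, 4]


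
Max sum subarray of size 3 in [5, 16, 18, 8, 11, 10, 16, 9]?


[0:3]: 39
[1:4]: 42
[2:5]: 37
[3:6]: 29
[4:7]: 37
[5:8]: 35

Max: 42 at [1:4]


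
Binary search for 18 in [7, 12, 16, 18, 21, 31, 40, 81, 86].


Step 1: lo=0, hi=8, mid=4, val=21
Step 2: lo=0, hi=3, mid=1, val=12
Step 3: lo=2, hi=3, mid=2, val=16
Step 4: lo=3, hi=3, mid=3, val=18

Found at index 3


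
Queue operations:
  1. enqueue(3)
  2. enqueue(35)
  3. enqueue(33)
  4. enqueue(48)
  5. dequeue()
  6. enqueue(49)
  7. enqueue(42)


enqueue(3) -> [3]
enqueue(35) -> [3, 35]
enqueue(33) -> [3, 35, 33]
enqueue(48) -> [3, 35, 33, 48]
dequeue()->3, [35, 33, 48]
enqueue(49) -> [35, 33, 48, 49]
enqueue(42) -> [35, 33, 48, 49, 42]

Final queue: [35, 33, 48, 49, 42]


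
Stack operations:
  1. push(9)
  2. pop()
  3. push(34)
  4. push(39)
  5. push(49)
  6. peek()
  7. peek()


push(9) -> [9]
pop()->9, []
push(34) -> [34]
push(39) -> [34, 39]
push(49) -> [34, 39, 49]
peek()->49
peek()->49

Final stack: [34, 39, 49]


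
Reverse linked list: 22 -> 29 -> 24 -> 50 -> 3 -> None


Step 1: curr=22, set curr.next=prev(None) | reversed so far: 22
Step 2: curr=29, set curr.next=prev(22) | reversed so far: 29 -> 22
Step 3: curr=24, set curr.next=prev(29) | reversed so far: 24 -> 29 -> 22
Step 4: curr=50, set curr.next=prev(24) | reversed so far: 50 -> 24 -> 29 -> 22
Step 5: curr=3, set curr.next=prev(50) | reversed so far: 3 -> 50 -> 24 -> 29 -> 22

3 -> 50 -> 24 -> 29 -> 22 -> None


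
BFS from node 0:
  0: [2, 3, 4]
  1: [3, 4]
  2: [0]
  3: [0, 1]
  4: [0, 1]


Visit 0, enqueue [2, 3, 4]
Visit 2, enqueue []
Visit 3, enqueue [1]
Visit 4, enqueue []
Visit 1, enqueue []

BFS order: [0, 2, 3, 4, 1]


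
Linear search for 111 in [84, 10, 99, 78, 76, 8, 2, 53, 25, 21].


i=0: 84!=111
i=1: 10!=111
i=2: 99!=111
i=3: 78!=111
i=4: 76!=111
i=5: 8!=111
i=6: 2!=111
i=7: 53!=111
i=8: 25!=111
i=9: 21!=111

Not found, 10 comps


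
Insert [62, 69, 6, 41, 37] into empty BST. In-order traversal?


Insert 62: root
Insert 69: R from 62
Insert 6: L from 62
Insert 41: L from 62 -> R from 6
Insert 37: L from 62 -> R from 6 -> L from 41

In-order: [6, 37, 41, 62, 69]


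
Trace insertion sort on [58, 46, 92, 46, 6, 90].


Initial: [58, 46, 92, 46, 6, 90]
Insert 46: [46, 58, 92, 46, 6, 90]
Insert 92: [46, 58, 92, 46, 6, 90]
Insert 46: [46, 46, 58, 92, 6, 90]
Insert 6: [6, 46, 46, 58, 92, 90]
Insert 90: [6, 46, 46, 58, 90, 92]

Sorted: [6, 46, 46, 58, 90, 92]


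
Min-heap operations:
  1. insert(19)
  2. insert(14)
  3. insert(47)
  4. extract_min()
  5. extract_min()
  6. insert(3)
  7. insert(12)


insert(19) -> [19]
insert(14) -> [14, 19]
insert(47) -> [14, 19, 47]
extract_min()->14, [19, 47]
extract_min()->19, [47]
insert(3) -> [3, 47]
insert(12) -> [3, 47, 12]

Final heap: [3, 47, 12]


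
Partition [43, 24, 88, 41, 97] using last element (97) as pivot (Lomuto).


Pivot: 97
  43 <= 97: advance i (no swap)
  24 <= 97: advance i (no swap)
  88 <= 97: advance i (no swap)
  41 <= 97: advance i (no swap)
Place pivot at 4: [43, 24, 88, 41, 97]

Partitioned: [43, 24, 88, 41, 97]


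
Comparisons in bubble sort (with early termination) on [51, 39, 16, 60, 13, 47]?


Algorithm: bubble sort (with early termination)
Input: [51, 39, 16, 60, 13, 47]
Sorted: [13, 16, 39, 47, 51, 60]

15


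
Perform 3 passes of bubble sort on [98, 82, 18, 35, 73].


Initial: [98, 82, 18, 35, 73]
Pass 1: [82, 18, 35, 73, 98] (4 swaps)
Pass 2: [18, 35, 73, 82, 98] (3 swaps)
Pass 3: [18, 35, 73, 82, 98] (0 swaps)

After 3 passes: [18, 35, 73, 82, 98]


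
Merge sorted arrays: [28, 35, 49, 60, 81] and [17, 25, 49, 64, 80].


Take 17 from B
Take 25 from B
Take 28 from A
Take 35 from A
Take 49 from A
Take 49 from B
Take 60 from A
Take 64 from B
Take 80 from B

Merged: [17, 25, 28, 35, 49, 49, 60, 64, 80, 81]


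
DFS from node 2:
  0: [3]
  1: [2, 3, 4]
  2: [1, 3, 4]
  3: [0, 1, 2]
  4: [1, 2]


Visit 2, push [4, 3, 1]
Visit 1, push [4, 3]
Visit 3, push [0]
Visit 0, push []
Visit 4, push []

DFS order: [2, 1, 3, 0, 4]


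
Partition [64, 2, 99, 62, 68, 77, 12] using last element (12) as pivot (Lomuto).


Pivot: 12
  2 <= 12: swap -> [2, 64, 99, 62, 68, 77, 12]
Place pivot at 1: [2, 12, 99, 62, 68, 77, 64]

Partitioned: [2, 12, 99, 62, 68, 77, 64]


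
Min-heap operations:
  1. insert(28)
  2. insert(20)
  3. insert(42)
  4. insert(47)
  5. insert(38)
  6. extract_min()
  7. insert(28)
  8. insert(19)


insert(28) -> [28]
insert(20) -> [20, 28]
insert(42) -> [20, 28, 42]
insert(47) -> [20, 28, 42, 47]
insert(38) -> [20, 28, 42, 47, 38]
extract_min()->20, [28, 38, 42, 47]
insert(28) -> [28, 28, 42, 47, 38]
insert(19) -> [19, 28, 28, 47, 38, 42]

Final heap: [19, 28, 28, 47, 38, 42]


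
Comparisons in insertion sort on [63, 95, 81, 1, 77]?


Algorithm: insertion sort
Input: [63, 95, 81, 1, 77]
Sorted: [1, 63, 77, 81, 95]

9


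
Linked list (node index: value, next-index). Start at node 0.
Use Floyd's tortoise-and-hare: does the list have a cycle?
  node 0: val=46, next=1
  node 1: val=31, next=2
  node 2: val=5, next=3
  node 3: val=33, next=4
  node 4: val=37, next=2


Floyd's tortoise (slow, +1) and hare (fast, +2):
  init: slow=0, fast=0
  step 1: slow=1, fast=2
  step 2: slow=2, fast=4
  step 3: slow=3, fast=3
  slow == fast at node 3: cycle detected

Cycle: yes


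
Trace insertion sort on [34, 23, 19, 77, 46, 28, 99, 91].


Initial: [34, 23, 19, 77, 46, 28, 99, 91]
Insert 23: [23, 34, 19, 77, 46, 28, 99, 91]
Insert 19: [19, 23, 34, 77, 46, 28, 99, 91]
Insert 77: [19, 23, 34, 77, 46, 28, 99, 91]
Insert 46: [19, 23, 34, 46, 77, 28, 99, 91]
Insert 28: [19, 23, 28, 34, 46, 77, 99, 91]
Insert 99: [19, 23, 28, 34, 46, 77, 99, 91]
Insert 91: [19, 23, 28, 34, 46, 77, 91, 99]

Sorted: [19, 23, 28, 34, 46, 77, 91, 99]


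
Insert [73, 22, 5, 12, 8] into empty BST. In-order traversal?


Insert 73: root
Insert 22: L from 73
Insert 5: L from 73 -> L from 22
Insert 12: L from 73 -> L from 22 -> R from 5
Insert 8: L from 73 -> L from 22 -> R from 5 -> L from 12

In-order: [5, 8, 12, 22, 73]


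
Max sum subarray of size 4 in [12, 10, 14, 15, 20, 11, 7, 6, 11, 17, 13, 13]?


[0:4]: 51
[1:5]: 59
[2:6]: 60
[3:7]: 53
[4:8]: 44
[5:9]: 35
[6:10]: 41
[7:11]: 47
[8:12]: 54

Max: 60 at [2:6]


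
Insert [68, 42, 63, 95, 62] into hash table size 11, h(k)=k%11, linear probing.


Insert 68: h=2 -> slot 2
Insert 42: h=9 -> slot 9
Insert 63: h=8 -> slot 8
Insert 95: h=7 -> slot 7
Insert 62: h=7, 3 probes -> slot 10

Table: [None, None, 68, None, None, None, None, 95, 63, 42, 62]


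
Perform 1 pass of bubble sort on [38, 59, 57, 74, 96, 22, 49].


Initial: [38, 59, 57, 74, 96, 22, 49]
Pass 1: [38, 57, 59, 74, 22, 49, 96] (3 swaps)

After 1 pass: [38, 57, 59, 74, 22, 49, 96]


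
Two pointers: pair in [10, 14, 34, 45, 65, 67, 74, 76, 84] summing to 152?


lo=0(10)+hi=8(84)=94
lo=1(14)+hi=8(84)=98
lo=2(34)+hi=8(84)=118
lo=3(45)+hi=8(84)=129
lo=4(65)+hi=8(84)=149
lo=5(67)+hi=8(84)=151
lo=6(74)+hi=8(84)=158
lo=6(74)+hi=7(76)=150

No pair found


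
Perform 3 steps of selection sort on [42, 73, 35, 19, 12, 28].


Initial: [42, 73, 35, 19, 12, 28]
Step 1: min=12 at 4
  Swap: [12, 73, 35, 19, 42, 28]
Step 2: min=19 at 3
  Swap: [12, 19, 35, 73, 42, 28]
Step 3: min=28 at 5
  Swap: [12, 19, 28, 73, 42, 35]

After 3 steps: [12, 19, 28, 73, 42, 35]


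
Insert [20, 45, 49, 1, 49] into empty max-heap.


Insert 20: [20]
Insert 45: [45, 20]
Insert 49: [49, 20, 45]
Insert 1: [49, 20, 45, 1]
Insert 49: [49, 49, 45, 1, 20]

Final heap: [49, 49, 45, 1, 20]


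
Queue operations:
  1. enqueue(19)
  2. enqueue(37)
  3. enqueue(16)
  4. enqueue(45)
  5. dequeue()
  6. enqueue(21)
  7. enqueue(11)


enqueue(19) -> [19]
enqueue(37) -> [19, 37]
enqueue(16) -> [19, 37, 16]
enqueue(45) -> [19, 37, 16, 45]
dequeue()->19, [37, 16, 45]
enqueue(21) -> [37, 16, 45, 21]
enqueue(11) -> [37, 16, 45, 21, 11]

Final queue: [37, 16, 45, 21, 11]


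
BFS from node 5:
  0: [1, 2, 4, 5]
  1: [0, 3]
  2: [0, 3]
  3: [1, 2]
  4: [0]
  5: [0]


Visit 5, enqueue [0]
Visit 0, enqueue [1, 2, 4]
Visit 1, enqueue [3]
Visit 2, enqueue []
Visit 4, enqueue []
Visit 3, enqueue []

BFS order: [5, 0, 1, 2, 4, 3]


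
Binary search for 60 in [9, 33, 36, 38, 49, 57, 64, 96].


Step 1: lo=0, hi=7, mid=3, val=38
Step 2: lo=4, hi=7, mid=5, val=57
Step 3: lo=6, hi=7, mid=6, val=64

Not found


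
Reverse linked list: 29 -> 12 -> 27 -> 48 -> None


Step 1: curr=29, set curr.next=prev(None) | reversed so far: 29
Step 2: curr=12, set curr.next=prev(29) | reversed so far: 12 -> 29
Step 3: curr=27, set curr.next=prev(12) | reversed so far: 27 -> 12 -> 29
Step 4: curr=48, set curr.next=prev(27) | reversed so far: 48 -> 27 -> 12 -> 29

48 -> 27 -> 12 -> 29 -> None


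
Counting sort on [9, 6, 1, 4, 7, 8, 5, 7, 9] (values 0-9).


Input: [9, 6, 1, 4, 7, 8, 5, 7, 9]
Counts: [0, 1, 0, 0, 1, 1, 1, 2, 1, 2]

Sorted: [1, 4, 5, 6, 7, 7, 8, 9, 9]


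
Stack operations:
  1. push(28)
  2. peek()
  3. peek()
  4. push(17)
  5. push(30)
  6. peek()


push(28) -> [28]
peek()->28
peek()->28
push(17) -> [28, 17]
push(30) -> [28, 17, 30]
peek()->30

Final stack: [28, 17, 30]


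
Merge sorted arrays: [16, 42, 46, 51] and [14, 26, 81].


Take 14 from B
Take 16 from A
Take 26 from B
Take 42 from A
Take 46 from A
Take 51 from A

Merged: [14, 16, 26, 42, 46, 51, 81]


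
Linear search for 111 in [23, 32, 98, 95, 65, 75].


i=0: 23!=111
i=1: 32!=111
i=2: 98!=111
i=3: 95!=111
i=4: 65!=111
i=5: 75!=111

Not found, 6 comps


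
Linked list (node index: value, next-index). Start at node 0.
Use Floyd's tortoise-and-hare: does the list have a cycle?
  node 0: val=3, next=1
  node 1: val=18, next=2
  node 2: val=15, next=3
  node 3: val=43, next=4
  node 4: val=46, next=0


Floyd's tortoise (slow, +1) and hare (fast, +2):
  init: slow=0, fast=0
  step 1: slow=1, fast=2
  step 2: slow=2, fast=4
  step 3: slow=3, fast=1
  step 4: slow=4, fast=3
  step 5: slow=0, fast=0
  slow == fast at node 0: cycle detected

Cycle: yes


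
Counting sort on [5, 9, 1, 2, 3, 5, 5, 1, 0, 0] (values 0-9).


Input: [5, 9, 1, 2, 3, 5, 5, 1, 0, 0]
Counts: [2, 2, 1, 1, 0, 3, 0, 0, 0, 1]

Sorted: [0, 0, 1, 1, 2, 3, 5, 5, 5, 9]


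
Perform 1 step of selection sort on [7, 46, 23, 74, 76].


Initial: [7, 46, 23, 74, 76]
Step 1: min=7 at 0
  Swap: [7, 46, 23, 74, 76]

After 1 step: [7, 46, 23, 74, 76]


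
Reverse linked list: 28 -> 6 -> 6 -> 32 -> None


Step 1: curr=28, set curr.next=prev(None) | reversed so far: 28
Step 2: curr=6, set curr.next=prev(28) | reversed so far: 6 -> 28
Step 3: curr=6, set curr.next=prev(6) | reversed so far: 6 -> 6 -> 28
Step 4: curr=32, set curr.next=prev(6) | reversed so far: 32 -> 6 -> 6 -> 28

32 -> 6 -> 6 -> 28 -> None


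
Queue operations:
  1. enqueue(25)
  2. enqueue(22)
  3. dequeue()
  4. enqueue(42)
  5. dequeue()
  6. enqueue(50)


enqueue(25) -> [25]
enqueue(22) -> [25, 22]
dequeue()->25, [22]
enqueue(42) -> [22, 42]
dequeue()->22, [42]
enqueue(50) -> [42, 50]

Final queue: [42, 50]


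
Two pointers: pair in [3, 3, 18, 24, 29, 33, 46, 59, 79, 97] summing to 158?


lo=0(3)+hi=9(97)=100
lo=1(3)+hi=9(97)=100
lo=2(18)+hi=9(97)=115
lo=3(24)+hi=9(97)=121
lo=4(29)+hi=9(97)=126
lo=5(33)+hi=9(97)=130
lo=6(46)+hi=9(97)=143
lo=7(59)+hi=9(97)=156
lo=8(79)+hi=9(97)=176

No pair found


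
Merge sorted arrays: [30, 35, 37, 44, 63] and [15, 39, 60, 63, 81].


Take 15 from B
Take 30 from A
Take 35 from A
Take 37 from A
Take 39 from B
Take 44 from A
Take 60 from B
Take 63 from A

Merged: [15, 30, 35, 37, 39, 44, 60, 63, 63, 81]


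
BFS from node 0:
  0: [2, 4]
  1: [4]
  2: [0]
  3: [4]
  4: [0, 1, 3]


Visit 0, enqueue [2, 4]
Visit 2, enqueue []
Visit 4, enqueue [1, 3]
Visit 1, enqueue []
Visit 3, enqueue []

BFS order: [0, 2, 4, 1, 3]


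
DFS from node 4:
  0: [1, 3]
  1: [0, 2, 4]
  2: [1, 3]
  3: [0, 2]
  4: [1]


Visit 4, push [1]
Visit 1, push [2, 0]
Visit 0, push [3]
Visit 3, push [2]
Visit 2, push []

DFS order: [4, 1, 0, 3, 2]


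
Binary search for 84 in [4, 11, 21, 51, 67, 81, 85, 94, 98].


Step 1: lo=0, hi=8, mid=4, val=67
Step 2: lo=5, hi=8, mid=6, val=85
Step 3: lo=5, hi=5, mid=5, val=81

Not found


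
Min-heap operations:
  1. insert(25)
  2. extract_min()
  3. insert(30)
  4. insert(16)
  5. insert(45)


insert(25) -> [25]
extract_min()->25, []
insert(30) -> [30]
insert(16) -> [16, 30]
insert(45) -> [16, 30, 45]

Final heap: [16, 30, 45]


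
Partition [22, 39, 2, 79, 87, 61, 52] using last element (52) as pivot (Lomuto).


Pivot: 52
  22 <= 52: advance i (no swap)
  39 <= 52: advance i (no swap)
  2 <= 52: advance i (no swap)
Place pivot at 3: [22, 39, 2, 52, 87, 61, 79]

Partitioned: [22, 39, 2, 52, 87, 61, 79]


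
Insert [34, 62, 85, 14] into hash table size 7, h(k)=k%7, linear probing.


Insert 34: h=6 -> slot 6
Insert 62: h=6, 1 probes -> slot 0
Insert 85: h=1 -> slot 1
Insert 14: h=0, 2 probes -> slot 2

Table: [62, 85, 14, None, None, None, 34]


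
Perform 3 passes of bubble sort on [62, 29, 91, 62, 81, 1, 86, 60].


Initial: [62, 29, 91, 62, 81, 1, 86, 60]
Pass 1: [29, 62, 62, 81, 1, 86, 60, 91] (6 swaps)
Pass 2: [29, 62, 62, 1, 81, 60, 86, 91] (2 swaps)
Pass 3: [29, 62, 1, 62, 60, 81, 86, 91] (2 swaps)

After 3 passes: [29, 62, 1, 62, 60, 81, 86, 91]


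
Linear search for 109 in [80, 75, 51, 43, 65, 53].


i=0: 80!=109
i=1: 75!=109
i=2: 51!=109
i=3: 43!=109
i=4: 65!=109
i=5: 53!=109

Not found, 6 comps
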